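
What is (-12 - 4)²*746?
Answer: 190976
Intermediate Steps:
(-12 - 4)²*746 = (-16)²*746 = 256*746 = 190976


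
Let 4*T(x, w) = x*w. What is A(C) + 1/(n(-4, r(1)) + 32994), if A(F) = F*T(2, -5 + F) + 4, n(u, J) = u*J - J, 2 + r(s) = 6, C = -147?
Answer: 368517425/32974 ≈ 11176.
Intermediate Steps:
r(s) = 4 (r(s) = -2 + 6 = 4)
T(x, w) = w*x/4 (T(x, w) = (x*w)/4 = (w*x)/4 = w*x/4)
n(u, J) = -J + J*u (n(u, J) = J*u - J = -J + J*u)
A(F) = 4 + F*(-5/2 + F/2) (A(F) = F*((1/4)*(-5 + F)*2) + 4 = F*(-5/2 + F/2) + 4 = 4 + F*(-5/2 + F/2))
A(C) + 1/(n(-4, r(1)) + 32994) = (4 + (1/2)*(-147)*(-5 - 147)) + 1/(4*(-1 - 4) + 32994) = (4 + (1/2)*(-147)*(-152)) + 1/(4*(-5) + 32994) = (4 + 11172) + 1/(-20 + 32994) = 11176 + 1/32974 = 368517425/32974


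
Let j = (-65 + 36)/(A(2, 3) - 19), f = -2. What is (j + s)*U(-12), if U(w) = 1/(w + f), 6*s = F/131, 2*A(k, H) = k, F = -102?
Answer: -499/4716 ≈ -0.10581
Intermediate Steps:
A(k, H) = k/2
s = -17/131 (s = (-102/131)/6 = (-102*1/131)/6 = (⅙)*(-102/131) = -17/131 ≈ -0.12977)
U(w) = 1/(-2 + w) (U(w) = 1/(w - 2) = 1/(-2 + w))
j = 29/18 (j = (-65 + 36)/((½)*2 - 19) = -29/(1 - 19) = -29/(-18) = -29*(-1/18) = 29/18 ≈ 1.6111)
(j + s)*U(-12) = (29/18 - 17/131)/(-2 - 12) = (3493/2358)/(-14) = (3493/2358)*(-1/14) = -499/4716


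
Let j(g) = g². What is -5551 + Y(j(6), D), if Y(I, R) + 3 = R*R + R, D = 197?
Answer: 33452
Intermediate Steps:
Y(I, R) = -3 + R + R² (Y(I, R) = -3 + (R*R + R) = -3 + (R² + R) = -3 + (R + R²) = -3 + R + R²)
-5551 + Y(j(6), D) = -5551 + (-3 + 197 + 197²) = -5551 + (-3 + 197 + 38809) = -5551 + 39003 = 33452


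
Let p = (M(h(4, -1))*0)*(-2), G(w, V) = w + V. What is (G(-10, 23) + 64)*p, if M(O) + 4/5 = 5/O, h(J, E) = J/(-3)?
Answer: 0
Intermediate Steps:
G(w, V) = V + w
h(J, E) = -J/3 (h(J, E) = J*(-1/3) = -J/3)
M(O) = -4/5 + 5/O
p = 0 (p = ((-4/5 + 5/((-1/3*4)))*0)*(-2) = ((-4/5 + 5/(-4/3))*0)*(-2) = ((-4/5 + 5*(-3/4))*0)*(-2) = ((-4/5 - 15/4)*0)*(-2) = -91/20*0*(-2) = 0*(-2) = 0)
(G(-10, 23) + 64)*p = ((23 - 10) + 64)*0 = (13 + 64)*0 = 77*0 = 0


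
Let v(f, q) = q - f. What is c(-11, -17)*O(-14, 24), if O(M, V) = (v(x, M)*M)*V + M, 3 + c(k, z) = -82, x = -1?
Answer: -370090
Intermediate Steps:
c(k, z) = -85 (c(k, z) = -3 - 82 = -85)
O(M, V) = M + M*V*(1 + M) (O(M, V) = ((M - 1*(-1))*M)*V + M = ((M + 1)*M)*V + M = ((1 + M)*M)*V + M = (M*(1 + M))*V + M = M*V*(1 + M) + M = M + M*V*(1 + M))
c(-11, -17)*O(-14, 24) = -(-1190)*(1 + 24*(1 - 14)) = -(-1190)*(1 + 24*(-13)) = -(-1190)*(1 - 312) = -(-1190)*(-311) = -85*4354 = -370090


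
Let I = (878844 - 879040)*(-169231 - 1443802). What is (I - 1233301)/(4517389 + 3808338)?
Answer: 314921167/8325727 ≈ 37.825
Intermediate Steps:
I = 316154468 (I = -196*(-1613033) = 316154468)
(I - 1233301)/(4517389 + 3808338) = (316154468 - 1233301)/(4517389 + 3808338) = 314921167/8325727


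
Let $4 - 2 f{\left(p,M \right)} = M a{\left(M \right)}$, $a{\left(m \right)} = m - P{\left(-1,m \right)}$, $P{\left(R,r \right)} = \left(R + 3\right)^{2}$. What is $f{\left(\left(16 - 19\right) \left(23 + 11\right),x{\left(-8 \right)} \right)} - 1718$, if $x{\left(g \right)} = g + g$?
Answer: $-1876$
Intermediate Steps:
$P{\left(R,r \right)} = \left(3 + R\right)^{2}$
$a{\left(m \right)} = -4 + m$ ($a{\left(m \right)} = m - \left(3 - 1\right)^{2} = m - 2^{2} = m - 4 = -4 + m$)
$x{\left(g \right)} = 2 g$
$f{\left(p,M \right)} = 2 - \frac{M \left(-4 + M\right)}{2}$
$f{\left(\left(16 - 19\right) \left(23 + 11\right),x{\left(-8 \right)} \right)} - 1718 = \left(2 - \frac{2 \left(-8\right) \left(-4 + 2 \left(-8\right)\right)}{2}\right) - 1718 = \left(2 - - 8 \left(-4 - 16\right)\right) - 1718 = \left(2 - \left(-8\right) \left(-20\right)\right) - 1718 = \left(2 - 160\right) - 1718 = -158 - 1718 = -1876$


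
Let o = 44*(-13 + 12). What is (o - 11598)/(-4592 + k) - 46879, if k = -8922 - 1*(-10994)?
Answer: -59061719/1260 ≈ -46874.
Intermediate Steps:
o = -44 (o = 44*(-1) = -44)
k = 2072 (k = -8922 + 10994 = 2072)
(o - 11598)/(-4592 + k) - 46879 = (-44 - 11598)/(-4592 + 2072) - 46879 = -11642/(-2520) - 46879 = -11642*(-1/2520) - 46879 = 5821/1260 - 46879 = -59061719/1260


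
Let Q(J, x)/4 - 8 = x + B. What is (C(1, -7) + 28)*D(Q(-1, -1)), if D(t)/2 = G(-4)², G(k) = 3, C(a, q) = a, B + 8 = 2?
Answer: 522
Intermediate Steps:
B = -6 (B = -8 + 2 = -6)
Q(J, x) = 8 + 4*x (Q(J, x) = 32 + 4*(x - 6) = 32 + 4*(-6 + x) = 32 + (-24 + 4*x) = 8 + 4*x)
D(t) = 18 (D(t) = 2*3² = 2*9 = 18)
(C(1, -7) + 28)*D(Q(-1, -1)) = (1 + 28)*18 = 29*18 = 522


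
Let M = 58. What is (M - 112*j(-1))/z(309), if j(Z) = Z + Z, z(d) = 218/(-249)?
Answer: -35109/109 ≈ -322.10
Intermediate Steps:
z(d) = -218/249 (z(d) = 218*(-1/249) = -218/249)
j(Z) = 2*Z
(M - 112*j(-1))/z(309) = (58 - 224*(-1))/(-218/249) = (58 - 112*(-2))*(-249/218) = (58 + 224)*(-249/218) = 282*(-249/218) = -35109/109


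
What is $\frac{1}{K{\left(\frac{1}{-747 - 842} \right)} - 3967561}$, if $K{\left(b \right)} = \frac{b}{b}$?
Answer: $- \frac{1}{3967560} \approx -2.5204 \cdot 10^{-7}$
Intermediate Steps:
$K{\left(b \right)} = 1$
$\frac{1}{K{\left(\frac{1}{-747 - 842} \right)} - 3967561} = \frac{1}{1 - 3967561} = \frac{1}{-3967560} = - \frac{1}{3967560}$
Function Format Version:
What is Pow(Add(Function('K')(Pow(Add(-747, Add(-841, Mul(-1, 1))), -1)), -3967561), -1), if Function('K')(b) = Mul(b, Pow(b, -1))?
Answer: Rational(-1, 3967560) ≈ -2.5204e-7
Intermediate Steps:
Function('K')(b) = 1
Pow(Add(Function('K')(Pow(Add(-747, Add(-841, Mul(-1, 1))), -1)), -3967561), -1) = Pow(Add(1, -3967561), -1) = Pow(-3967560, -1) = Rational(-1, 3967560)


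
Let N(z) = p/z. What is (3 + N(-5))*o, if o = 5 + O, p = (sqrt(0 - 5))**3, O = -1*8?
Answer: -9 - 3*I*sqrt(5) ≈ -9.0 - 6.7082*I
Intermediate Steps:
O = -8
p = -5*I*sqrt(5) (p = (sqrt(-5))**3 = (I*sqrt(5))**3 = -5*I*sqrt(5) ≈ -11.18*I)
o = -3 (o = 5 - 8 = -3)
N(z) = -5*I*sqrt(5)/z (N(z) = (-5*I*sqrt(5))/z = -5*I*sqrt(5)/z)
(3 + N(-5))*o = (3 - 5*I*sqrt(5)/(-5))*(-3) = (3 - 5*I*sqrt(5)*(-1/5))*(-3) = (3 + I*sqrt(5))*(-3) = -9 - 3*I*sqrt(5)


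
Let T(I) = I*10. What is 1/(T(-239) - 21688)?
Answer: -1/24078 ≈ -4.1532e-5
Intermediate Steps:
T(I) = 10*I
1/(T(-239) - 21688) = 1/(10*(-239) - 21688) = 1/(-2390 - 21688) = 1/(-24078) = -1/24078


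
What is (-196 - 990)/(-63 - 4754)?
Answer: 1186/4817 ≈ 0.24621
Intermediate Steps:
(-196 - 990)/(-63 - 4754) = -1186/(-4817) = -1186*(-1/4817) = 1186/4817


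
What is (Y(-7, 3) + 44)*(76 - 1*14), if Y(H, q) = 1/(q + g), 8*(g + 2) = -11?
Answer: 7688/3 ≈ 2562.7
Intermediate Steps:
g = -27/8 (g = -2 + (1/8)*(-11) = -2 - 11/8 = -27/8 ≈ -3.3750)
Y(H, q) = 1/(-27/8 + q) (Y(H, q) = 1/(q - 27/8) = 1/(-27/8 + q))
(Y(-7, 3) + 44)*(76 - 1*14) = (8/(-27 + 8*3) + 44)*(76 - 1*14) = (8/(-27 + 24) + 44)*(76 - 14) = (8/(-3) + 44)*62 = (8*(-1/3) + 44)*62 = (-8/3 + 44)*62 = (124/3)*62 = 7688/3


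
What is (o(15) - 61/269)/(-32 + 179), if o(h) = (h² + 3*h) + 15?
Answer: 76604/39543 ≈ 1.9372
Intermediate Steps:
o(h) = 15 + h² + 3*h
(o(15) - 61/269)/(-32 + 179) = ((15 + 15² + 3*15) - 61/269)/(-32 + 179) = ((15 + 225 + 45) - 61*1/269)/147 = (285 - 61/269)*(1/147) = (76604/269)*(1/147) = 76604/39543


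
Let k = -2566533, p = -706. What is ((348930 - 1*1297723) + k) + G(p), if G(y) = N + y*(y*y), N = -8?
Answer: -355411150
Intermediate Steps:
G(y) = -8 + y**3 (G(y) = -8 + y*(y*y) = -8 + y*y**2 = -8 + y**3)
((348930 - 1*1297723) + k) + G(p) = ((348930 - 1*1297723) - 2566533) + (-8 + (-706)**3) = ((348930 - 1297723) - 2566533) + (-8 - 351895816) = (-948793 - 2566533) - 351895824 = -3515326 - 351895824 = -355411150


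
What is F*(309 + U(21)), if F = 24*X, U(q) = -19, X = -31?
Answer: -215760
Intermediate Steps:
F = -744 (F = 24*(-31) = -744)
F*(309 + U(21)) = -744*(309 - 19) = -744*290 = -215760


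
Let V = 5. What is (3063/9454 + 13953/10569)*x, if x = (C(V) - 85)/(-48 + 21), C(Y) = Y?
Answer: 2190460120/449636967 ≈ 4.8716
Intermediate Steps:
x = 80/27 (x = (5 - 85)/(-48 + 21) = -80/(-27) = -80*(-1/27) = 80/27 ≈ 2.9630)
(3063/9454 + 13953/10569)*x = (3063/9454 + 13953/10569)*(80/27) = (3063*(1/9454) + 13953*(1/10569))*(80/27) = (3063/9454 + 4651/3523)*(80/27) = (54761503/33306442)*(80/27) = 2190460120/449636967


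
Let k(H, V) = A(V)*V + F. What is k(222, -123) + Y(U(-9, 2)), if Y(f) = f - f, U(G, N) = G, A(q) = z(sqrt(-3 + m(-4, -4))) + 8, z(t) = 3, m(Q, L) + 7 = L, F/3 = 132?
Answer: -957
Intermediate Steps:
F = 396 (F = 3*132 = 396)
m(Q, L) = -7 + L
A(q) = 11 (A(q) = 3 + 8 = 11)
Y(f) = 0
k(H, V) = 396 + 11*V (k(H, V) = 11*V + 396 = 396 + 11*V)
k(222, -123) + Y(U(-9, 2)) = (396 + 11*(-123)) + 0 = (396 - 1353) + 0 = -957 + 0 = -957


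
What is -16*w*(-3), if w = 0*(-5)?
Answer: 0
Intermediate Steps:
w = 0
-16*w*(-3) = -16*0*(-3) = 0*(-3) = 0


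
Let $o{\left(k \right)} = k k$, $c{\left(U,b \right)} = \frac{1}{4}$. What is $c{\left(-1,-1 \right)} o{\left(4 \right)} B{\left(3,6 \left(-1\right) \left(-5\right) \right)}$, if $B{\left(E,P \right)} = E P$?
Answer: $360$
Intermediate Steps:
$c{\left(U,b \right)} = \frac{1}{4}$
$o{\left(k \right)} = k^{2}$
$c{\left(-1,-1 \right)} o{\left(4 \right)} B{\left(3,6 \left(-1\right) \left(-5\right) \right)} = \frac{4^{2}}{4} \cdot 3 \cdot 6 \left(-1\right) \left(-5\right) = \frac{1}{4} \cdot 16 \cdot 3 \left(\left(-6\right) \left(-5\right)\right) = 4 \cdot 3 \cdot 30 = 4 \cdot 90 = 360$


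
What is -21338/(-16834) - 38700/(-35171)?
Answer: 700977299/296034307 ≈ 2.3679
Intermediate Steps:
-21338/(-16834) - 38700/(-35171) = -21338*(-1/16834) - 38700*(-1/35171) = 10669/8417 + 38700/35171 = 700977299/296034307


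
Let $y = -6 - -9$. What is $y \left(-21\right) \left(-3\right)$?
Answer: $189$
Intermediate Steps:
$y = 3$ ($y = -6 + 9 = 3$)
$y \left(-21\right) \left(-3\right) = 3 \left(-21\right) \left(-3\right) = \left(-63\right) \left(-3\right) = 189$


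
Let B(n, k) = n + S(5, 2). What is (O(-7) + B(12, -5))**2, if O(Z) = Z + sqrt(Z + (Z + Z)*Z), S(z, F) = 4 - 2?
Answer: (7 + sqrt(91))**2 ≈ 273.55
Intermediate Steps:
S(z, F) = 2
B(n, k) = 2 + n (B(n, k) = n + 2 = 2 + n)
O(Z) = Z + sqrt(Z + 2*Z**2) (O(Z) = Z + sqrt(Z + (2*Z)*Z) = Z + sqrt(Z + 2*Z**2))
(O(-7) + B(12, -5))**2 = ((-7 + sqrt(-7*(1 + 2*(-7)))) + (2 + 12))**2 = ((-7 + sqrt(-7*(1 - 14))) + 14)**2 = ((-7 + sqrt(-7*(-13))) + 14)**2 = ((-7 + sqrt(91)) + 14)**2 = (7 + sqrt(91))**2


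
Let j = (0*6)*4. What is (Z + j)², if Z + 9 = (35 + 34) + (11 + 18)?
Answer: 7921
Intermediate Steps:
Z = 89 (Z = -9 + ((35 + 34) + (11 + 18)) = -9 + (69 + 29) = -9 + 98 = 89)
j = 0 (j = 0*4 = 0)
(Z + j)² = (89 + 0)² = 89² = 7921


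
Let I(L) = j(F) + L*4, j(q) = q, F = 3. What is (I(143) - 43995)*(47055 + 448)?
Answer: -2062580260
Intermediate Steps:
I(L) = 3 + 4*L (I(L) = 3 + L*4 = 3 + 4*L)
(I(143) - 43995)*(47055 + 448) = ((3 + 4*143) - 43995)*(47055 + 448) = ((3 + 572) - 43995)*47503 = (575 - 43995)*47503 = -43420*47503 = -2062580260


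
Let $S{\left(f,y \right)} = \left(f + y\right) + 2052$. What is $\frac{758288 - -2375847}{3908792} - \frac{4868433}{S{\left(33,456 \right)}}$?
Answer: $- \frac{6340576041967}{3310746824} \approx -1915.2$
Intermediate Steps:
$S{\left(f,y \right)} = 2052 + f + y$
$\frac{758288 - -2375847}{3908792} - \frac{4868433}{S{\left(33,456 \right)}} = \frac{758288 - -2375847}{3908792} - \frac{4868433}{2052 + 33 + 456} = \left(758288 + 2375847\right) \frac{1}{3908792} - \frac{4868433}{2541} = 3134135 \cdot \frac{1}{3908792} - \frac{1622811}{847} = \frac{3134135}{3908792} - \frac{1622811}{847} = - \frac{6340576041967}{3310746824}$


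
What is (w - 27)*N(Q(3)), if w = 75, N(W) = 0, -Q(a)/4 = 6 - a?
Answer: 0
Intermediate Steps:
Q(a) = -24 + 4*a (Q(a) = -4*(6 - a) = -24 + 4*a)
(w - 27)*N(Q(3)) = (75 - 27)*0 = 48*0 = 0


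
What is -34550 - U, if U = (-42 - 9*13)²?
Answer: -59831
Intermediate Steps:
U = 25281 (U = (-42 - 117)² = (-159)² = 25281)
-34550 - U = -34550 - 1*25281 = -34550 - 25281 = -59831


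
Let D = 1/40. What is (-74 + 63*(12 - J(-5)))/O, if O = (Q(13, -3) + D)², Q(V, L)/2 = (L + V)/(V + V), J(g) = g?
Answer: 269588800/170569 ≈ 1580.5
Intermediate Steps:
Q(V, L) = (L + V)/V (Q(V, L) = 2*((L + V)/(V + V)) = 2*((L + V)/((2*V))) = 2*((L + V)*(1/(2*V))) = 2*((L + V)/(2*V)) = (L + V)/V)
D = 1/40 ≈ 0.025000
O = 170569/270400 (O = ((-3 + 13)/13 + 1/40)² = ((1/13)*10 + 1/40)² = (10/13 + 1/40)² = (413/520)² = 170569/270400 ≈ 0.63080)
(-74 + 63*(12 - J(-5)))/O = (-74 + 63*(12 - 1*(-5)))/(170569/270400) = (-74 + 63*(12 + 5))*(270400/170569) = (-74 + 63*17)*(270400/170569) = (-74 + 1071)*(270400/170569) = 997*(270400/170569) = 269588800/170569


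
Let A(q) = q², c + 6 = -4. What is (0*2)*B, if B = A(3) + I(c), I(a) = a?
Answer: 0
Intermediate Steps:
c = -10 (c = -6 - 4 = -10)
B = -1 (B = 3² - 10 = 9 - 10 = -1)
(0*2)*B = (0*2)*(-1) = 0*(-1) = 0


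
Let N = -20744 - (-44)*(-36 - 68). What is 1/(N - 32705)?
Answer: -1/58025 ≈ -1.7234e-5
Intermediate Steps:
N = -25320 (N = -20744 - (-44)*(-104) = -20744 - 1*4576 = -20744 - 4576 = -25320)
1/(N - 32705) = 1/(-25320 - 32705) = 1/(-58025) = -1/58025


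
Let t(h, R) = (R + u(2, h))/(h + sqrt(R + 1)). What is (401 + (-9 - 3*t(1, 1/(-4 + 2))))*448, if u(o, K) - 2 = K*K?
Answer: 168896 + 3360*sqrt(2) ≈ 1.7365e+5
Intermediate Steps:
u(o, K) = 2 + K**2 (u(o, K) = 2 + K*K = 2 + K**2)
t(h, R) = (2 + R + h**2)/(h + sqrt(1 + R)) (t(h, R) = (R + (2 + h**2))/(h + sqrt(R + 1)) = (2 + R + h**2)/(h + sqrt(1 + R)))
(401 + (-9 - 3*t(1, 1/(-4 + 2))))*448 = (401 + (-9 - 3*(2 + 1/(-4 + 2) + 1**2)/(1 + sqrt(1 + 1/(-4 + 2)))))*448 = (401 + (-9 - 3*(2 + 1/(-2) + 1)/(1 + sqrt(1 + 1/(-2)))))*448 = (401 + (-9 - 3*(2 - 1/2 + 1)/(1 + sqrt(1 - 1/2))))*448 = (401 + (-9 - 3*5/((1 + sqrt(1/2))*2)))*448 = (401 + (-9 - 3*5/((1 + sqrt(2)/2)*2)))*448 = (401 + (-9 - 15/(2*(1 + sqrt(2)/2))))*448 = (392 - 15/(2*(1 + sqrt(2)/2)))*448 = 175616 - 3360/(1 + sqrt(2)/2)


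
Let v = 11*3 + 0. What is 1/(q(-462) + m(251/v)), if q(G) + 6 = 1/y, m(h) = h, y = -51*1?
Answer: 561/890 ≈ 0.63034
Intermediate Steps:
v = 33 (v = 33 + 0 = 33)
y = -51
q(G) = -307/51 (q(G) = -6 + 1/(-51) = -6 - 1/51 = -307/51)
1/(q(-462) + m(251/v)) = 1/(-307/51 + 251/33) = 1/(890/561) = 561/890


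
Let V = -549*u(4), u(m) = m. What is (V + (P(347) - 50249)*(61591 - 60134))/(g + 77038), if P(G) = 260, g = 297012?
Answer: -72836169/374050 ≈ -194.72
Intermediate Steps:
V = -2196 (V = -549*4 = -2196)
(V + (P(347) - 50249)*(61591 - 60134))/(g + 77038) = (-2196 + (260 - 50249)*(61591 - 60134))/(297012 + 77038) = (-2196 - 49989*1457)/374050 = (-2196 - 72833973)*(1/374050) = -72836169*1/374050 = -72836169/374050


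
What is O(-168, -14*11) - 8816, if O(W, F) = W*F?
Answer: 17056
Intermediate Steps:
O(W, F) = F*W
O(-168, -14*11) - 8816 = -14*11*(-168) - 8816 = -154*(-168) - 8816 = 25872 - 8816 = 17056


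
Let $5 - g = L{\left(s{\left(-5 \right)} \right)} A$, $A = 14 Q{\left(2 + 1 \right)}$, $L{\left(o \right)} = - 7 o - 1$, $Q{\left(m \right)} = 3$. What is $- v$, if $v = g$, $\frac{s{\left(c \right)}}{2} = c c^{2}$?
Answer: $73453$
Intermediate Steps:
$s{\left(c \right)} = 2 c^{3}$ ($s{\left(c \right)} = 2 c c^{2} = 2 c^{3}$)
$L{\left(o \right)} = -1 - 7 o$
$A = 42$ ($A = 14 \cdot 3 = 42$)
$g = -73453$ ($g = 5 - \left(-1 - 7 \cdot 2 \left(-5\right)^{3}\right) 42 = 5 - \left(-1 - 7 \cdot 2 \left(-125\right)\right) 42 = 5 - \left(-1 - -1750\right) 42 = 5 - \left(-1 + 1750\right) 42 = 5 - 1749 \cdot 42 = 5 - 73458 = -73453$)
$v = -73453$
$- v = \left(-1\right) \left(-73453\right) = 73453$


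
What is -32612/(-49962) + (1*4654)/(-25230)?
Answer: 49189801/105045105 ≈ 0.46827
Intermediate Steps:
-32612/(-49962) + (1*4654)/(-25230) = -32612*(-1/49962) + 4654*(-1/25230) = 16306/24981 - 2327/12615 = 49189801/105045105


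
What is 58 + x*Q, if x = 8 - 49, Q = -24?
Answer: 1042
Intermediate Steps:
x = -41
58 + x*Q = 58 - 41*(-24) = 58 + 984 = 1042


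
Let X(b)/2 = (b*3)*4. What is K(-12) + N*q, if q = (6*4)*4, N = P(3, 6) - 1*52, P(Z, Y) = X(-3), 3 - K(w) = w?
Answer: -11889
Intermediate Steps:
X(b) = 24*b (X(b) = 2*((b*3)*4) = 2*((3*b)*4) = 2*(12*b) = 24*b)
K(w) = 3 - w
P(Z, Y) = -72 (P(Z, Y) = 24*(-3) = -72)
N = -124 (N = -72 - 1*52 = -72 - 52 = -124)
q = 96 (q = 24*4 = 96)
K(-12) + N*q = (3 - 1*(-12)) - 124*96 = (3 + 12) - 11904 = 15 - 11904 = -11889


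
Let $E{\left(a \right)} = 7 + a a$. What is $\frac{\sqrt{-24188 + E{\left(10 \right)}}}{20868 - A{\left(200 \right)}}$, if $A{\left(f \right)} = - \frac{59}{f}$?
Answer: $\frac{200 i \sqrt{24081}}{4173659} \approx 0.0074362 i$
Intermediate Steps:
$E{\left(a \right)} = 7 + a^{2}$
$\frac{\sqrt{-24188 + E{\left(10 \right)}}}{20868 - A{\left(200 \right)}} = \frac{\sqrt{-24188 + \left(7 + 10^{2}\right)}}{20868 - - \frac{59}{200}} = \frac{\sqrt{-24188 + \left(7 + 100\right)}}{20868 - \left(-59\right) \frac{1}{200}} = \frac{\sqrt{-24188 + 107}}{20868 - - \frac{59}{200}} = \frac{\sqrt{-24081}}{20868 + \frac{59}{200}} = \frac{i \sqrt{24081}}{\frac{4173659}{200}} = i \sqrt{24081} \cdot \frac{200}{4173659} = \frac{200 i \sqrt{24081}}{4173659}$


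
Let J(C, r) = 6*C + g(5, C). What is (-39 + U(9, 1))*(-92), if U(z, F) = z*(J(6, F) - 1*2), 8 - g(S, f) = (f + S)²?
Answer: 69000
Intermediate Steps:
g(S, f) = 8 - (S + f)² (g(S, f) = 8 - (f + S)² = 8 - (S + f)²)
J(C, r) = 8 - (5 + C)² + 6*C (J(C, r) = 6*C + (8 - (5 + C)²) = 8 - (5 + C)² + 6*C)
U(z, F) = -79*z (U(z, F) = z*((8 - (5 + 6)² + 6*6) - 1*2) = z*((8 - 1*11² + 36) - 2) = z*((8 - 1*121 + 36) - 2) = z*((8 - 121 + 36) - 2) = z*(-77 - 2) = z*(-79) = -79*z)
(-39 + U(9, 1))*(-92) = (-39 - 79*9)*(-92) = (-39 - 711)*(-92) = -750*(-92) = 69000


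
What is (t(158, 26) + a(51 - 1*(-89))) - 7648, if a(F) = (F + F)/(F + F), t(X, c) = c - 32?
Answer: -7653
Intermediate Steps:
t(X, c) = -32 + c
a(F) = 1 (a(F) = (2*F)/((2*F)) = (2*F)*(1/(2*F)) = 1)
(t(158, 26) + a(51 - 1*(-89))) - 7648 = ((-32 + 26) + 1) - 7648 = (-6 + 1) - 7648 = -5 - 7648 = -7653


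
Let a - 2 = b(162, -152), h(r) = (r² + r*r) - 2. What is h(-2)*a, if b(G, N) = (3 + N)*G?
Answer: -144816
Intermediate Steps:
h(r) = -2 + 2*r² (h(r) = (r² + r²) - 2 = 2*r² - 2 = -2 + 2*r²)
b(G, N) = G*(3 + N)
a = -24136 (a = 2 + 162*(3 - 152) = 2 + 162*(-149) = 2 - 24138 = -24136)
h(-2)*a = (-2 + 2*(-2)²)*(-24136) = (-2 + 2*4)*(-24136) = (-2 + 8)*(-24136) = 6*(-24136) = -144816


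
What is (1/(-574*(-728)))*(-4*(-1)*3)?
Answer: 3/104468 ≈ 2.8717e-5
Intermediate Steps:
(1/(-574*(-728)))*(-4*(-1)*3) = (-1/574*(-1/728))*(4*3) = (1/417872)*12 = 3/104468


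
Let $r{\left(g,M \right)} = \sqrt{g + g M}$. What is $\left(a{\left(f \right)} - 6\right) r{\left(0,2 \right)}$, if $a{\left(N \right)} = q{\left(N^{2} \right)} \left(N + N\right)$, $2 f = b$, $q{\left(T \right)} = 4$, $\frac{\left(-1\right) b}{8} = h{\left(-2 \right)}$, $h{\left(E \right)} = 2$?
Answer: $0$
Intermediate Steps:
$b = -16$ ($b = \left(-8\right) 2 = -16$)
$r{\left(g,M \right)} = \sqrt{g + M g}$
$f = -8$ ($f = \frac{1}{2} \left(-16\right) = -8$)
$a{\left(N \right)} = 8 N$ ($a{\left(N \right)} = 4 \left(N + N\right) = 4 \cdot 2 N = 8 N$)
$\left(a{\left(f \right)} - 6\right) r{\left(0,2 \right)} = \left(8 \left(-8\right) - 6\right) \sqrt{0 \left(1 + 2\right)} = \left(-64 - 6\right) \sqrt{0 \cdot 3} = - 70 \sqrt{0} = \left(-70\right) 0 = 0$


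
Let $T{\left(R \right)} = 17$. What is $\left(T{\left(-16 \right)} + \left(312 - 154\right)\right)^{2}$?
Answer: $30625$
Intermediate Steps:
$\left(T{\left(-16 \right)} + \left(312 - 154\right)\right)^{2} = \left(17 + \left(312 - 154\right)\right)^{2} = \left(17 + 158\right)^{2} = 175^{2} = 30625$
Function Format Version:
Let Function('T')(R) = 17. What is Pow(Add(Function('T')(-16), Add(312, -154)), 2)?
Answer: 30625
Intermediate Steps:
Pow(Add(Function('T')(-16), Add(312, -154)), 2) = Pow(Add(17, Add(312, -154)), 2) = Pow(Add(17, 158), 2) = Pow(175, 2) = 30625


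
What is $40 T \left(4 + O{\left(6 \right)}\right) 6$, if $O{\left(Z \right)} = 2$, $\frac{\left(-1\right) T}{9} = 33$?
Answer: $-427680$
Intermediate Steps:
$T = -297$ ($T = \left(-9\right) 33 = -297$)
$40 T \left(4 + O{\left(6 \right)}\right) 6 = 40 \left(-297\right) \left(4 + 2\right) 6 = - 11880 \cdot 6 \cdot 6 = \left(-11880\right) 36 = -427680$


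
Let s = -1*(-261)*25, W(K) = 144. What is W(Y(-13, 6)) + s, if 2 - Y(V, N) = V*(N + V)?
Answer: 6669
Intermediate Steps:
Y(V, N) = 2 - V*(N + V)
s = 6525 (s = 261*25 = 6525)
W(Y(-13, 6)) + s = 144 + 6525 = 6669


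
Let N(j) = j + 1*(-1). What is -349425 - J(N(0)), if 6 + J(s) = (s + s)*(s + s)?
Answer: -349423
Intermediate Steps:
N(j) = -1 + j (N(j) = j - 1 = -1 + j)
J(s) = -6 + 4*s² (J(s) = -6 + (s + s)*(s + s) = -6 + (2*s)*(2*s) = -6 + 4*s²)
-349425 - J(N(0)) = -349425 - (-6 + 4*(-1 + 0)²) = -349425 - (-6 + 4*(-1)²) = -349425 - (-6 + 4*1) = -349425 - (-6 + 4) = -349425 - 1*(-2) = -349425 + 2 = -349423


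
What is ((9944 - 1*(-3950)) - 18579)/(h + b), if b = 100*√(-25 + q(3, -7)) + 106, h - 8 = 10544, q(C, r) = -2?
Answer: -24966365/56931482 + 351375*I*√3/28465741 ≈ -0.43853 + 0.02138*I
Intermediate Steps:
h = 10552 (h = 8 + 10544 = 10552)
b = 106 + 300*I*√3 (b = 100*√(-25 - 2) + 106 = 100*√(-27) + 106 = 100*(3*I*√3) + 106 = 300*I*√3 + 106 = 106 + 300*I*√3 ≈ 106.0 + 519.62*I)
((9944 - 1*(-3950)) - 18579)/(h + b) = ((9944 - 1*(-3950)) - 18579)/(10552 + (106 + 300*I*√3)) = ((9944 + 3950) - 18579)/(10658 + 300*I*√3) = (13894 - 18579)/(10658 + 300*I*√3) = -4685/(10658 + 300*I*√3)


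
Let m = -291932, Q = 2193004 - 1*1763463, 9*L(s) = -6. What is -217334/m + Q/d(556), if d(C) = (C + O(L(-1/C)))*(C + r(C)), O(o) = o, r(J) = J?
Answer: 27815054263/19315388848 ≈ 1.4400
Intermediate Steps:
L(s) = -⅔ (L(s) = (⅑)*(-6) = -⅔)
Q = 429541 (Q = 2193004 - 1763463 = 429541)
d(C) = 2*C*(-⅔ + C) (d(C) = (C - ⅔)*(C + C) = (-⅔ + C)*(2*C) = 2*C*(-⅔ + C))
-217334/m + Q/d(556) = -217334/(-291932) + 429541/(((⅔)*556*(-2 + 3*556))) = -217334*(-1/291932) + 429541/(((⅔)*556*(-2 + 1668))) = 108667/145966 + 429541/(((⅔)*556*1666)) = 108667/145966 + 429541/(1852592/3) = 108667/145966 + 429541*(3/1852592) = 108667/145966 + 184089/264656 = 27815054263/19315388848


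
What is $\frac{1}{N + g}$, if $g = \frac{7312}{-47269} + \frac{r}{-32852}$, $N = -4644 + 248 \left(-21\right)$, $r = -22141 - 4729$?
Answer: $- \frac{776440594}{7648977779985} \approx -0.00010151$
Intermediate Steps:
$r = -26870$ ($r = -22141 - 4729 = -26870$)
$N = -9852$ ($N = -4644 - 5208 = -9852$)
$g = \frac{514952103}{776440594}$ ($g = \frac{7312}{-47269} - \frac{26870}{-32852} = 7312 \left(- \frac{1}{47269}\right) - - \frac{13435}{16426} = - \frac{7312}{47269} + \frac{13435}{16426} = \frac{514952103}{776440594} \approx 0.66322$)
$\frac{1}{N + g} = \frac{1}{-9852 + \frac{514952103}{776440594}} = \frac{1}{- \frac{7648977779985}{776440594}} = - \frac{776440594}{7648977779985}$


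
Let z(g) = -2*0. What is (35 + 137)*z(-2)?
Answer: 0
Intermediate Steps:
z(g) = 0
(35 + 137)*z(-2) = (35 + 137)*0 = 172*0 = 0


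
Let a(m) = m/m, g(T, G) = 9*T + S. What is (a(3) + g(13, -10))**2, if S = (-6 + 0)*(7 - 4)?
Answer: 10000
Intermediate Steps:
S = -18 (S = -6*3 = -18)
g(T, G) = -18 + 9*T (g(T, G) = 9*T - 18 = -18 + 9*T)
a(m) = 1
(a(3) + g(13, -10))**2 = (1 + (-18 + 9*13))**2 = (1 + (-18 + 117))**2 = (1 + 99)**2 = 100**2 = 10000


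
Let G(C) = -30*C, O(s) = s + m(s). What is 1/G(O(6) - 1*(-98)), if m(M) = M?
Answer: -1/3300 ≈ -0.00030303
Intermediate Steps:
O(s) = 2*s (O(s) = s + s = 2*s)
1/G(O(6) - 1*(-98)) = 1/(-30*(2*6 - 1*(-98))) = 1/(-30*(12 + 98)) = 1/(-30*110) = 1/(-3300) = -1/3300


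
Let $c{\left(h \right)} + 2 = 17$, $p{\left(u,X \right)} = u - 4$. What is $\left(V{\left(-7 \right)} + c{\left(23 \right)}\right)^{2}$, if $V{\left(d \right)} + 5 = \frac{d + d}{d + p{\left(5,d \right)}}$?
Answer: $\frac{1369}{9} \approx 152.11$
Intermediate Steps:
$p{\left(u,X \right)} = -4 + u$
$c{\left(h \right)} = 15$ ($c{\left(h \right)} = -2 + 17 = 15$)
$V{\left(d \right)} = -5 + \frac{2 d}{1 + d}$ ($V{\left(d \right)} = -5 + \frac{d + d}{d + \left(-4 + 5\right)} = -5 + \frac{2 d}{d + 1} = -5 + \frac{2 d}{1 + d}$)
$\left(V{\left(-7 \right)} + c{\left(23 \right)}\right)^{2} = \left(\frac{-5 - -21}{1 - 7} + 15\right)^{2} = \left(\frac{-5 + 21}{-6} + 15\right)^{2} = \left(\left(- \frac{1}{6}\right) 16 + 15\right)^{2} = \left(- \frac{8}{3} + 15\right)^{2} = \left(\frac{37}{3}\right)^{2} = \frac{1369}{9}$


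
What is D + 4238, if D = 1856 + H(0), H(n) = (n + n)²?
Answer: 6094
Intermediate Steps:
H(n) = 4*n² (H(n) = (2*n)² = 4*n²)
D = 1856 (D = 1856 + 4*0² = 1856 + 4*0 = 1856 + 0 = 1856)
D + 4238 = 1856 + 4238 = 6094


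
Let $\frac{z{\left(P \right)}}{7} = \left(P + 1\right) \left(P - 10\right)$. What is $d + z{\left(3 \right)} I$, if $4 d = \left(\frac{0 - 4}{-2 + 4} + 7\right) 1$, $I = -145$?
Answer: $\frac{113685}{4} \approx 28421.0$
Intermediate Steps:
$z{\left(P \right)} = 7 \left(1 + P\right) \left(-10 + P\right)$ ($z{\left(P \right)} = 7 \left(P + 1\right) \left(P - 10\right) = 7 \left(1 + P\right) \left(-10 + P\right)$)
$d = \frac{5}{4}$ ($d = \frac{\left(\frac{0 - 4}{-2 + 4} + 7\right) 1}{4} = \frac{\left(- \frac{4}{2} + 7\right) 1}{4} = \frac{\left(\left(-4\right) \frac{1}{2} + 7\right) 1}{4} = \frac{\left(-2 + 7\right) 1}{4} = \frac{5 \cdot 1}{4} = \frac{1}{4} \cdot 5 = \frac{5}{4} \approx 1.25$)
$d + z{\left(3 \right)} I = \frac{5}{4} + \left(-70 - 189 + 7 \cdot 3^{2}\right) \left(-145\right) = \frac{5}{4} + \left(-70 - 189 + 7 \cdot 9\right) \left(-145\right) = \frac{5}{4} + \left(-70 - 189 + 63\right) \left(-145\right) = \frac{5}{4} - -28420 = \frac{5}{4} + 28420 = \frac{113685}{4}$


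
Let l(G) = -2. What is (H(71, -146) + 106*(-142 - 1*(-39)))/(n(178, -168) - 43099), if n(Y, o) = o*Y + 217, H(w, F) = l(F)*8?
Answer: 781/5199 ≈ 0.15022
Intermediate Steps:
H(w, F) = -16 (H(w, F) = -2*8 = -16)
n(Y, o) = 217 + Y*o (n(Y, o) = Y*o + 217 = 217 + Y*o)
(H(71, -146) + 106*(-142 - 1*(-39)))/(n(178, -168) - 43099) = (-16 + 106*(-142 - 1*(-39)))/((217 + 178*(-168)) - 43099) = (-16 + 106*(-142 + 39))/((217 - 29904) - 43099) = (-16 + 106*(-103))/(-29687 - 43099) = (-16 - 10918)/(-72786) = -10934*(-1/72786) = 781/5199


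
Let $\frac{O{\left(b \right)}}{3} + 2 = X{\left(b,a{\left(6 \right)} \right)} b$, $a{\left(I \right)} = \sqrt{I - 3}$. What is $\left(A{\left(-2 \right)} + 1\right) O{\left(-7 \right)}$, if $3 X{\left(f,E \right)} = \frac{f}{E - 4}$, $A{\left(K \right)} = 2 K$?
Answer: $\frac{822}{13} + \frac{147 \sqrt{3}}{13} \approx 82.816$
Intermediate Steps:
$a{\left(I \right)} = \sqrt{-3 + I}$
$X{\left(f,E \right)} = \frac{f}{3 \left(-4 + E\right)}$ ($X{\left(f,E \right)} = \frac{\frac{1}{E - 4} f}{3} = \frac{\frac{1}{-4 + E} f}{3} = \frac{f \frac{1}{-4 + E}}{3} = \frac{f}{3 \left(-4 + E\right)}$)
$O{\left(b \right)} = -6 + \frac{b^{2}}{-4 + \sqrt{3}}$ ($O{\left(b \right)} = -6 + 3 \frac{b}{3 \left(-4 + \sqrt{-3 + 6}\right)} b = -6 + 3 \frac{b}{3 \left(-4 + \sqrt{3}\right)} b = -6 + 3 \frac{b^{2}}{3 \left(-4 + \sqrt{3}\right)} = -6 + \frac{b^{2}}{-4 + \sqrt{3}}$)
$\left(A{\left(-2 \right)} + 1\right) O{\left(-7 \right)} = \left(2 \left(-2\right) + 1\right) \left(-6 - \frac{4 \left(-7\right)^{2}}{13} - \frac{\sqrt{3} \left(-7\right)^{2}}{13}\right) = \left(-4 + 1\right) \left(-6 - \frac{196}{13} - \frac{1}{13} \sqrt{3} \cdot 49\right) = - 3 \left(-6 - \frac{196}{13} - \frac{49 \sqrt{3}}{13}\right) = - 3 \left(- \frac{274}{13} - \frac{49 \sqrt{3}}{13}\right) = \frac{822}{13} + \frac{147 \sqrt{3}}{13}$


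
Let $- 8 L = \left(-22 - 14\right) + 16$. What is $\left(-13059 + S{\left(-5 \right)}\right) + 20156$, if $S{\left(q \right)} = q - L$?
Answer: $\frac{14179}{2} \approx 7089.5$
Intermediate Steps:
$L = \frac{5}{2}$ ($L = - \frac{\left(-22 - 14\right) + 16}{8} = - \frac{-36 + 16}{8} = \left(- \frac{1}{8}\right) \left(-20\right) = \frac{5}{2} \approx 2.5$)
$S{\left(q \right)} = - \frac{5}{2} + q$ ($S{\left(q \right)} = q - \frac{5}{2} = - \frac{5}{2} + q$)
$\left(-13059 + S{\left(-5 \right)}\right) + 20156 = \left(-13059 - \frac{15}{2}\right) + 20156 = - \frac{26133}{2} + 20156 = \frac{14179}{2}$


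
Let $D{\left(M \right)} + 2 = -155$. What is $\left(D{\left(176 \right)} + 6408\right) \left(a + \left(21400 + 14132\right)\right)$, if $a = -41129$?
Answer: $-34986847$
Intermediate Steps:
$D{\left(M \right)} = -157$ ($D{\left(M \right)} = -2 - 155 = -157$)
$\left(D{\left(176 \right)} + 6408\right) \left(a + \left(21400 + 14132\right)\right) = \left(-157 + 6408\right) \left(-41129 + \left(21400 + 14132\right)\right) = 6251 \left(-41129 + 35532\right) = 6251 \left(-5597\right) = -34986847$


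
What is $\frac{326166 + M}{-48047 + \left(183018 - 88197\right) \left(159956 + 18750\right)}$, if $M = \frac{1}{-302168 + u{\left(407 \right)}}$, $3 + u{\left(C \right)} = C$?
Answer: $\frac{98425156823}{5113401112933356} \approx 1.9248 \cdot 10^{-5}$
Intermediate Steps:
$u{\left(C \right)} = -3 + C$
$M = - \frac{1}{301764}$ ($M = \frac{1}{-302168 + \left(-3 + 407\right)} = \frac{1}{-302168 + 404} = \frac{1}{-301764} = - \frac{1}{301764} \approx -3.3138 \cdot 10^{-6}$)
$\frac{326166 + M}{-48047 + \left(183018 - 88197\right) \left(159956 + 18750\right)} = \frac{326166 - \frac{1}{301764}}{-48047 + \left(183018 - 88197\right) \left(159956 + 18750\right)} = \frac{98425156823}{301764 \left(-48047 + 94821 \cdot 178706\right)} = \frac{98425156823}{301764 \left(-48047 + 16945081626\right)} = \frac{98425156823}{301764 \cdot 16945033579} = \frac{98425156823}{301764} \cdot \frac{1}{16945033579} = \frac{98425156823}{5113401112933356}$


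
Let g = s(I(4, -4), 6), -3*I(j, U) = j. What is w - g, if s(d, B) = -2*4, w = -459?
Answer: -451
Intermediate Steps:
I(j, U) = -j/3
s(d, B) = -8
g = -8
w - g = -459 - 1*(-8) = -459 + 8 = -451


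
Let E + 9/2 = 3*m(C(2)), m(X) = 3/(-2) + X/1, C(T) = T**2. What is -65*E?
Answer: -195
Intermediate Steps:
m(X) = -3/2 + X (m(X) = 3*(-1/2) + X*1 = -3/2 + X)
E = 3 (E = -9/2 + 3*(-3/2 + 2**2) = -9/2 + 3*(-3/2 + 4) = -9/2 + 3*(5/2) = -9/2 + 15/2 = 3)
-65*E = -65*3 = -195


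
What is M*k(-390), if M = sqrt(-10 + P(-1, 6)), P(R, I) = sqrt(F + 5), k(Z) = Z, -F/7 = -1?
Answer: -390*I*sqrt(10 - 2*sqrt(3)) ≈ -997.05*I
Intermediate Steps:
F = 7 (F = -7*(-1) = 7)
P(R, I) = 2*sqrt(3) (P(R, I) = sqrt(7 + 5) = sqrt(12) = 2*sqrt(3))
M = sqrt(-10 + 2*sqrt(3)) ≈ 2.5565*I
M*k(-390) = sqrt(-10 + 2*sqrt(3))*(-390) = -390*sqrt(-10 + 2*sqrt(3))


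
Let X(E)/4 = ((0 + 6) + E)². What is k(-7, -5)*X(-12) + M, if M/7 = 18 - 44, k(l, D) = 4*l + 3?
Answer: -3782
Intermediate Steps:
k(l, D) = 3 + 4*l
M = -182 (M = 7*(18 - 44) = 7*(-26) = -182)
X(E) = 4*(6 + E)² (X(E) = 4*((0 + 6) + E)² = 4*(6 + E)²)
k(-7, -5)*X(-12) + M = (3 + 4*(-7))*(4*(6 - 12)²) - 182 = (3 - 28)*(4*(-6)²) - 182 = -100*36 - 182 = -25*144 - 182 = -3600 - 182 = -3782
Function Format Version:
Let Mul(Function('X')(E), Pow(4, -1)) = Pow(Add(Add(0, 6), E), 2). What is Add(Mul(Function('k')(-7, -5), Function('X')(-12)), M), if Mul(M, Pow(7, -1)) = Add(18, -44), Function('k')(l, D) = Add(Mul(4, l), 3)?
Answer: -3782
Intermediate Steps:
Function('k')(l, D) = Add(3, Mul(4, l))
M = -182 (M = Mul(7, Add(18, -44)) = Mul(7, -26) = -182)
Function('X')(E) = Mul(4, Pow(Add(6, E), 2)) (Function('X')(E) = Mul(4, Pow(Add(Add(0, 6), E), 2)) = Mul(4, Pow(Add(6, E), 2)))
Add(Mul(Function('k')(-7, -5), Function('X')(-12)), M) = Add(Mul(Add(3, Mul(4, -7)), Mul(4, Pow(Add(6, -12), 2))), -182) = Add(Mul(Add(3, -28), Mul(4, Pow(-6, 2))), -182) = Add(Mul(-25, Mul(4, 36)), -182) = Add(Mul(-25, 144), -182) = Add(-3600, -182) = -3782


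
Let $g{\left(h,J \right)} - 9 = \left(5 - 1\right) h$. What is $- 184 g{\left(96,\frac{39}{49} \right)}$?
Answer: $-72312$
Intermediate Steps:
$g{\left(h,J \right)} = 9 + 4 h$ ($g{\left(h,J \right)} = 9 + \left(5 - 1\right) h = 9 + 4 h$)
$- 184 g{\left(96,\frac{39}{49} \right)} = - 184 \left(9 + 4 \cdot 96\right) = - 184 \left(9 + 384\right) = \left(-184\right) 393 = -72312$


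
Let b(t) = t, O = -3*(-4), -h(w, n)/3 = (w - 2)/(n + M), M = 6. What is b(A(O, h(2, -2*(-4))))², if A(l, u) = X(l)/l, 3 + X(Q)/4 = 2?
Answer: ⅑ ≈ 0.11111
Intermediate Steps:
X(Q) = -4 (X(Q) = -12 + 4*2 = -12 + 8 = -4)
h(w, n) = -3*(-2 + w)/(6 + n) (h(w, n) = -3*(w - 2)/(n + 6) = -3*(-2 + w)/(6 + n))
O = 12
A(l, u) = -4/l
b(A(O, h(2, -2*(-4))))² = (-4/12)² = (-4*1/12)² = (-⅓)² = ⅑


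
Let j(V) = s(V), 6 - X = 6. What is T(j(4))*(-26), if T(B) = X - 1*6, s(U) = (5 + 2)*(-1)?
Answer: 156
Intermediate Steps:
X = 0 (X = 6 - 1*6 = 6 - 6 = 0)
s(U) = -7 (s(U) = 7*(-1) = -7)
j(V) = -7
T(B) = -6 (T(B) = 0 - 1*6 = 0 - 6 = -6)
T(j(4))*(-26) = -6*(-26) = 156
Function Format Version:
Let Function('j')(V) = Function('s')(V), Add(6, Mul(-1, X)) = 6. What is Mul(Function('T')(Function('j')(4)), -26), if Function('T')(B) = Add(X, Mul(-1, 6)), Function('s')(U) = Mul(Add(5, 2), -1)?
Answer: 156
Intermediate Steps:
X = 0 (X = Add(6, Mul(-1, 6)) = Add(6, -6) = 0)
Function('s')(U) = -7 (Function('s')(U) = Mul(7, -1) = -7)
Function('j')(V) = -7
Function('T')(B) = -6 (Function('T')(B) = Add(0, Mul(-1, 6)) = Add(0, -6) = -6)
Mul(Function('T')(Function('j')(4)), -26) = Mul(-6, -26) = 156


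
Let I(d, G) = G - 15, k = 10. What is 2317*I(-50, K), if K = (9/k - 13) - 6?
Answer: -766927/10 ≈ -76693.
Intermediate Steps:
K = -181/10 (K = (9/10 - 13) - 6 = -121/10 - 6 = -181/10 ≈ -18.100)
I(d, G) = -15 + G
2317*I(-50, K) = 2317*(-15 - 181/10) = 2317*(-331/10) = -766927/10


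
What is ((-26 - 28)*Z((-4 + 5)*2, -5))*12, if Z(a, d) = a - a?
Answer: 0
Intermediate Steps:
Z(a, d) = 0
((-26 - 28)*Z((-4 + 5)*2, -5))*12 = ((-26 - 28)*0)*12 = -54*0*12 = 0*12 = 0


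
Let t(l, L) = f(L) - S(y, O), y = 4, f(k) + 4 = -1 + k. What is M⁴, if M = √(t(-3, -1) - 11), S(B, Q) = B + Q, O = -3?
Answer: 324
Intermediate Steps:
f(k) = -5 + k (f(k) = -4 + (-1 + k) = -5 + k)
t(l, L) = -6 + L (t(l, L) = (-5 + L) - (4 - 3) = (-5 + L) - 1*1 = (-5 + L) - 1 = -6 + L)
M = 3*I*√2 (M = √((-6 - 1) - 11) = √(-7 - 11) = √(-18) = 3*I*√2 ≈ 4.2426*I)
M⁴ = (3*I*√2)⁴ = 324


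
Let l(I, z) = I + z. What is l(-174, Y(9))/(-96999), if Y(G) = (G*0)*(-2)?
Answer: 58/32333 ≈ 0.0017938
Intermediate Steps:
Y(G) = 0 (Y(G) = 0*(-2) = 0)
l(-174, Y(9))/(-96999) = (-174 + 0)/(-96999) = -174*(-1/96999) = 58/32333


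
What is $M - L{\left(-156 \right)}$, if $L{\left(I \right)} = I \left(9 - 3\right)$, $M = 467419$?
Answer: $468355$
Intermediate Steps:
$L{\left(I \right)} = 6 I$ ($L{\left(I \right)} = I 6 = 6 I$)
$M - L{\left(-156 \right)} = 467419 - 6 \left(-156\right) = 467419 - -936 = 467419 + 936 = 468355$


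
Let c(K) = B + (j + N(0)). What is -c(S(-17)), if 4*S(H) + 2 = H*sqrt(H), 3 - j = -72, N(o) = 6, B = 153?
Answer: -234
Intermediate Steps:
j = 75 (j = 3 - 1*(-72) = 3 + 72 = 75)
S(H) = -1/2 + H**(3/2)/4 (S(H) = -1/2 + (H*sqrt(H))/4 = -1/2 + H**(3/2)/4)
c(K) = 234 (c(K) = 153 + (75 + 6) = 153 + 81 = 234)
-c(S(-17)) = -1*234 = -234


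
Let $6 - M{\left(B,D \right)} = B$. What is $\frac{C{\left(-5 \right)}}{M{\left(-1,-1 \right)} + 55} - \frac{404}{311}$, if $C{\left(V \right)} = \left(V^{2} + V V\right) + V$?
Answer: $- \frac{11053}{19282} \approx -0.57323$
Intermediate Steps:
$M{\left(B,D \right)} = 6 - B$
$C{\left(V \right)} = V + 2 V^{2}$ ($C{\left(V \right)} = \left(V^{2} + V^{2}\right) + V = 2 V^{2} + V = V + 2 V^{2}$)
$\frac{C{\left(-5 \right)}}{M{\left(-1,-1 \right)} + 55} - \frac{404}{311} = \frac{\left(-5\right) \left(1 + 2 \left(-5\right)\right)}{\left(6 - -1\right) + 55} - \frac{404}{311} = \frac{\left(-5\right) \left(1 - 10\right)}{\left(6 + 1\right) + 55} - \frac{404}{311} = \frac{\left(-5\right) \left(-9\right)}{7 + 55} - \frac{404}{311} = \frac{45}{62} - \frac{404}{311} = - \frac{11053}{19282}$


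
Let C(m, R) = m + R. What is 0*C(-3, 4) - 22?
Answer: -22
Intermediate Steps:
C(m, R) = R + m
0*C(-3, 4) - 22 = 0*(4 - 3) - 22 = 0*1 - 22 = 0 - 22 = -22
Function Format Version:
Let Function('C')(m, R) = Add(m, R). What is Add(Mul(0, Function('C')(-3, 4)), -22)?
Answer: -22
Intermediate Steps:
Function('C')(m, R) = Add(R, m)
Add(Mul(0, Function('C')(-3, 4)), -22) = Add(Mul(0, Add(4, -3)), -22) = Add(Mul(0, 1), -22) = Add(0, -22) = -22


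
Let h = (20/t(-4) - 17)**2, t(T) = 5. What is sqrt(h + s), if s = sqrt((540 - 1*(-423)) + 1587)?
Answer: sqrt(169 + 5*sqrt(102)) ≈ 14.815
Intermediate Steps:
s = 5*sqrt(102) (s = sqrt((540 + 423) + 1587) = sqrt(963 + 1587) = sqrt(2550) = 5*sqrt(102) ≈ 50.497)
h = 169 (h = (20/5 - 17)**2 = (20*(1/5) - 17)**2 = (4 - 17)**2 = (-13)**2 = 169)
sqrt(h + s) = sqrt(169 + 5*sqrt(102))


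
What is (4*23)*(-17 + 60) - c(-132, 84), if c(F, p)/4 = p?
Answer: 3620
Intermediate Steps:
c(F, p) = 4*p
(4*23)*(-17 + 60) - c(-132, 84) = (4*23)*(-17 + 60) - 4*84 = 92*43 - 1*336 = 3956 - 336 = 3620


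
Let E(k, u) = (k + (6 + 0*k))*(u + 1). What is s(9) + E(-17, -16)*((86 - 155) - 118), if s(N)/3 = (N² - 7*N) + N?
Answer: -30774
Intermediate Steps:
E(k, u) = (1 + u)*(6 + k) (E(k, u) = (k + (6 + 0))*(1 + u) = (k + 6)*(1 + u) = (6 + k)*(1 + u) = (1 + u)*(6 + k))
s(N) = -18*N + 3*N² (s(N) = 3*((N² - 7*N) + N) = 3*(N² - 6*N) = -18*N + 3*N²)
s(9) + E(-17, -16)*((86 - 155) - 118) = 3*9*(-6 + 9) + (6 - 17 + 6*(-16) - 17*(-16))*((86 - 155) - 118) = 3*9*3 + (6 - 17 - 96 + 272)*(-69 - 118) = 81 + 165*(-187) = 81 - 30855 = -30774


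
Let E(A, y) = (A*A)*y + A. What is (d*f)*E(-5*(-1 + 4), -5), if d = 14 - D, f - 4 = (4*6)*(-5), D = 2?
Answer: 1586880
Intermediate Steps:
f = -116 (f = 4 + (4*6)*(-5) = 4 + 24*(-5) = 4 - 120 = -116)
E(A, y) = A + y*A² (E(A, y) = A²*y + A = y*A² + A = A + y*A²)
d = 12 (d = 14 - 1*2 = 14 - 2 = 12)
(d*f)*E(-5*(-1 + 4), -5) = (12*(-116))*((-5*(-1 + 4))*(1 - 5*(-1 + 4)*(-5))) = -1392*(-5*3)*(1 - 5*3*(-5)) = -(-20880)*(1 - 15*(-5)) = -(-20880)*(1 + 75) = -(-20880)*76 = -1392*(-1140) = 1586880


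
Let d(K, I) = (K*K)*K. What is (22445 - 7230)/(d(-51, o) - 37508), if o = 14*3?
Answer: -15215/170159 ≈ -0.089416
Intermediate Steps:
o = 42
d(K, I) = K³ (d(K, I) = K²*K = K³)
(22445 - 7230)/(d(-51, o) - 37508) = (22445 - 7230)/((-51)³ - 37508) = 15215/(-132651 - 37508) = 15215/(-170159) = 15215*(-1/170159) = -15215/170159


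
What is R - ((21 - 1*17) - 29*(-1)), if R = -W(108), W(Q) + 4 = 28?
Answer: -57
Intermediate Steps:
W(Q) = 24 (W(Q) = -4 + 28 = 24)
R = -24 (R = -1*24 = -24)
R - ((21 - 1*17) - 29*(-1)) = -24 - ((21 - 1*17) - 29*(-1)) = -24 - ((21 - 17) + 29) = -24 - (4 + 29) = -24 - 1*33 = -24 - 33 = -57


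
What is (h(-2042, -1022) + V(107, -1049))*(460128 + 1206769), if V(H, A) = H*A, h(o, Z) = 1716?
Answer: -184237124719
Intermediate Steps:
V(H, A) = A*H
(h(-2042, -1022) + V(107, -1049))*(460128 + 1206769) = (1716 - 1049*107)*(460128 + 1206769) = (1716 - 112243)*1666897 = -110527*1666897 = -184237124719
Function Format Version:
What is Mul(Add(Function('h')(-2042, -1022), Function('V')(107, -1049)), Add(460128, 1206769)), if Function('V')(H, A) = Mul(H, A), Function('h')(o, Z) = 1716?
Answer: -184237124719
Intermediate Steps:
Function('V')(H, A) = Mul(A, H)
Mul(Add(Function('h')(-2042, -1022), Function('V')(107, -1049)), Add(460128, 1206769)) = Mul(Add(1716, Mul(-1049, 107)), Add(460128, 1206769)) = Mul(Add(1716, -112243), 1666897) = Mul(-110527, 1666897) = -184237124719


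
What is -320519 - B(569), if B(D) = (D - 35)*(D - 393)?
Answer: -414503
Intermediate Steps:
B(D) = (-393 + D)*(-35 + D) (B(D) = (-35 + D)*(-393 + D) = (-393 + D)*(-35 + D))
-320519 - B(569) = -320519 - (13755 + 569² - 428*569) = -320519 - (13755 + 323761 - 243532) = -320519 - 1*93984 = -320519 - 93984 = -414503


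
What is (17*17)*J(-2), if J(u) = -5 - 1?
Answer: -1734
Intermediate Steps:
J(u) = -6
(17*17)*J(-2) = (17*17)*(-6) = 289*(-6) = -1734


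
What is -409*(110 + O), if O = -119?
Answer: 3681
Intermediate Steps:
-409*(110 + O) = -409*(110 - 119) = -409*(-9) = 3681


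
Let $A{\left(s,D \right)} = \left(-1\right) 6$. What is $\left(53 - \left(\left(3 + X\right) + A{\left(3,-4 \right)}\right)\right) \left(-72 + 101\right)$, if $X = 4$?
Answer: $1508$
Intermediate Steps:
$A{\left(s,D \right)} = -6$
$\left(53 - \left(\left(3 + X\right) + A{\left(3,-4 \right)}\right)\right) \left(-72 + 101\right) = \left(53 - \left(\left(3 + 4\right) - 6\right)\right) \left(-72 + 101\right) = \left(53 - \left(7 - 6\right)\right) 29 = \left(53 - 1\right) 29 = 52 \cdot 29 = 1508$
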